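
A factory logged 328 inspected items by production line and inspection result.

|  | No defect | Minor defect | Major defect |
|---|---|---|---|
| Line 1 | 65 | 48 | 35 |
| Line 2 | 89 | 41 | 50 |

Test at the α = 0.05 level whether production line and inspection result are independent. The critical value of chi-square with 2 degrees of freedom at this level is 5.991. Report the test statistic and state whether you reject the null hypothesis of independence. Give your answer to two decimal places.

Row totals: 148, 180. Column totals: 154, 89, 85. Grand total N = 328.
Expected counts (row total × column total / N):
  Line 1, No defect: 148×154/328 = 69.488
  Line 1, Minor defect: 148×89/328 = 40.159
  Line 1, Major defect: 148×85/328 = 38.354
  Line 2, No defect: 180×154/328 = 84.512
  Line 2, Minor defect: 180×89/328 = 48.841
  Line 2, Major defect: 180×85/328 = 46.646
Contributions (O − E)²/E:
  (65 − 69.488)²/69.488 = 0.2899
  (48 − 40.159)²/40.159 = 1.5309
  (35 − 38.354)²/38.354 = 0.2933
  (89 − 84.512)²/84.512 = 0.2383
  (41 − 48.841)²/48.841 = 1.2588
  (50 − 46.646)²/46.646 = 0.2412
χ² = 0.2899 + 1.5309 + 0.2933 + 0.2383 + 1.2588 + 0.2412 = 3.85
df = (2−1)(3−1) = 2. Since 3.85 < 5.991, fail to reject the null hypothesis of independence at α = 0.05.

3.85; fail to reject H₀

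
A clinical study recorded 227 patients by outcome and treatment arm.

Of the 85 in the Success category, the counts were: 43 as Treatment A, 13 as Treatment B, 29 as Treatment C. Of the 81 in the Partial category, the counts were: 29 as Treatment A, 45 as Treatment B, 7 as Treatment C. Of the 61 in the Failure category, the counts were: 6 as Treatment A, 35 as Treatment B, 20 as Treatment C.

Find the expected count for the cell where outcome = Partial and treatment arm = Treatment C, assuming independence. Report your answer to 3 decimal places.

Row total (Partial) = 81; column total (Treatment C) = 56; grand total N = 227.
Expected count = (row total × column total) / N = 81 × 56 / 227 = 19.982.

19.982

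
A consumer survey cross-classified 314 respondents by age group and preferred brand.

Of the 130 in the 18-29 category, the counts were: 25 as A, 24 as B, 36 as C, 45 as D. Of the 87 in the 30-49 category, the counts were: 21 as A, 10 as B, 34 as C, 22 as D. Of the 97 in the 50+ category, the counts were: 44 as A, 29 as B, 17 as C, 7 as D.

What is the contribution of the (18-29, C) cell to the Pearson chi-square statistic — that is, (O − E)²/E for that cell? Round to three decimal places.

Row total (18-29) = 130; column total (C) = 87; N = 314.
Expected count E = 130 × 87 / 314 = 36.01911.
Contribution = (O − E)²/E = (36 − 36.01911)² / 36.01911 = 0.000.

0.000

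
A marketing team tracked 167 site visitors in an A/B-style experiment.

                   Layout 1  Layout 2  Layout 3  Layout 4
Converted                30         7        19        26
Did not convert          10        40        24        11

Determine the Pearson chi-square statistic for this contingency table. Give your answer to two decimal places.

39.79

Row totals: 82, 85. Column totals: 40, 47, 43, 37. Grand total N = 167.
Expected counts (row total × column total / N):
  Converted, Layout 1: 82×40/167 = 19.641
  Converted, Layout 2: 82×47/167 = 23.078
  Converted, Layout 3: 82×43/167 = 21.114
  Converted, Layout 4: 82×37/167 = 18.168
  Did not convert, Layout 1: 85×40/167 = 20.359
  Did not convert, Layout 2: 85×47/167 = 23.922
  Did not convert, Layout 3: 85×43/167 = 21.886
  Did not convert, Layout 4: 85×37/167 = 18.832
Contributions (O − E)²/E:
  (30 − 19.641)²/19.641 = 5.4635
  (7 − 23.078)²/23.078 = 11.2012
  (19 − 21.114)²/21.114 = 0.2117
  (26 − 18.168)²/18.168 = 3.3763
  (10 − 20.359)²/20.359 = 5.2708
  (40 − 23.922)²/23.922 = 10.8060
  (24 − 21.886)²/21.886 = 0.2042
  (11 − 18.832)²/18.832 = 3.2572
χ² = 5.4635 + 11.2012 + 0.2117 + 3.3763 + 5.2708 + 10.8060 + 0.2042 + 3.2572 = 39.79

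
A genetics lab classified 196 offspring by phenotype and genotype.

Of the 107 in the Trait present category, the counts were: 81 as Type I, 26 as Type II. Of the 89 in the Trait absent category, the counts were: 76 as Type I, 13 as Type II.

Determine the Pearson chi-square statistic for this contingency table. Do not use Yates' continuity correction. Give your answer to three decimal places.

Row totals: 107, 89. Column totals: 157, 39. Grand total N = 196.
Expected counts (row total × column total / N):
  Trait present, Type I: 107×157/196 = 85.7092
  Trait present, Type II: 107×39/196 = 21.2908
  Trait absent, Type I: 89×157/196 = 71.2908
  Trait absent, Type II: 89×39/196 = 17.7092
Contributions (O − E)²/E:
  (81 − 85.7092)²/85.7092 = 0.2587
  (26 − 21.2908)²/21.2908 = 1.0416
  (76 − 71.2908)²/71.2908 = 0.3111
  (13 − 17.7092)²/17.7092 = 1.2523
χ² = 0.2587 + 1.0416 + 0.3111 + 1.2523 = 2.864

2.864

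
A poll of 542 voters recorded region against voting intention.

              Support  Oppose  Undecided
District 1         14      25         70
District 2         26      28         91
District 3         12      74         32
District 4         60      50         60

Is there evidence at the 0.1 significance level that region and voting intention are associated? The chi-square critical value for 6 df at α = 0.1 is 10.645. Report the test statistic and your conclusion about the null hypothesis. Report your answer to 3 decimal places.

Row totals: 109, 145, 118, 170. Column totals: 112, 177, 253. Grand total N = 542.
Expected counts (row total × column total / N):
  District 1, Support: 109×112/542 = 22.5240
  District 1, Oppose: 109×177/542 = 35.5959
  District 1, Undecided: 109×253/542 = 50.8801
  District 2, Support: 145×112/542 = 29.9631
  District 2, Oppose: 145×177/542 = 47.3524
  District 2, Undecided: 145×253/542 = 67.6845
  District 3, Support: 118×112/542 = 24.3838
  District 3, Oppose: 118×177/542 = 38.5351
  District 3, Undecided: 118×253/542 = 55.0812
  District 4, Support: 170×112/542 = 35.1292
  District 4, Oppose: 170×177/542 = 55.5166
  District 4, Undecided: 170×253/542 = 79.3542
Contributions (O − E)²/E:
  (14 − 22.5240)²/22.5240 = 3.2258
  (25 − 35.5959)²/35.5959 = 3.1541
  (70 − 50.8801)²/50.8801 = 7.1849
  (26 − 29.9631)²/29.9631 = 0.5242
  (28 − 47.3524)²/47.3524 = 7.9091
  (91 − 67.6845)²/67.6845 = 8.0316
  (12 − 24.3838)²/24.3838 = 6.2894
  (74 − 38.5351)²/38.5351 = 32.6393
  (32 − 55.0812)²/55.0812 = 9.6719
  (60 − 35.1292)²/35.1292 = 17.6080
  (50 − 55.5166)²/55.5166 = 0.5482
  (60 − 79.3542)²/79.3542 = 4.7204
χ² = 3.2258 + 3.1541 + 7.1849 + 0.5242 + 7.9091 + 8.0316 + 6.2894 + 32.6393 + 9.6719 + 17.6080 + 0.5482 + 4.7204 = 101.507
df = (4−1)(3−1) = 6. Since 101.507 > 10.645, reject the null hypothesis of independence at α = 0.1.

101.507; reject H₀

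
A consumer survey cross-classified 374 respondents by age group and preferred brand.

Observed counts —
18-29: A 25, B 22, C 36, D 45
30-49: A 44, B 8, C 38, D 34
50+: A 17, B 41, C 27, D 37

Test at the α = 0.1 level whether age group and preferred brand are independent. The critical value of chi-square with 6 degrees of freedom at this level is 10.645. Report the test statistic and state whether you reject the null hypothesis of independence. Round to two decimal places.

40.64; reject H₀

Row totals: 128, 124, 122. Column totals: 86, 71, 101, 116. Grand total N = 374.
Expected counts (row total × column total / N):
  18-29, A: 128×86/374 = 29.4332
  18-29, B: 128×71/374 = 24.2995
  18-29, C: 128×101/374 = 34.5668
  18-29, D: 128×116/374 = 39.7005
  30-49, A: 124×86/374 = 28.5134
  30-49, B: 124×71/374 = 23.5401
  30-49, C: 124×101/374 = 33.4866
  30-49, D: 124×116/374 = 38.4599
  50+, A: 122×86/374 = 28.0535
  50+, B: 122×71/374 = 23.1604
  50+, C: 122×101/374 = 32.9465
  50+, D: 122×116/374 = 37.8396
Contributions (O − E)²/E:
  (25 − 29.4332)²/29.4332 = 0.6677
  (22 − 24.2995)²/24.2995 = 0.2176
  (36 − 34.5668)²/34.5668 = 0.0594
  (45 − 39.7005)²/39.7005 = 0.7074
  (44 − 28.5134)²/28.5134 = 8.4113
  (8 − 23.5401)²/23.5401 = 10.2589
  (38 − 33.4866)²/33.4866 = 0.6083
  (34 − 38.4599)²/38.4599 = 0.5172
  (17 − 28.0535)²/28.0535 = 4.3552
  (41 − 23.1604)²/23.1604 = 13.7412
  (27 − 32.9465)²/32.9465 = 1.0733
  (37 − 37.8396)²/37.8396 = 0.0186
χ² = 0.6677 + 0.2176 + 0.0594 + 0.7074 + 8.4113 + 10.2589 + 0.6083 + 0.5172 + 4.3552 + 13.7412 + 1.0733 + 0.0186 = 40.64
df = (3−1)(4−1) = 6. Since 40.64 > 10.645, reject the null hypothesis of independence at α = 0.1.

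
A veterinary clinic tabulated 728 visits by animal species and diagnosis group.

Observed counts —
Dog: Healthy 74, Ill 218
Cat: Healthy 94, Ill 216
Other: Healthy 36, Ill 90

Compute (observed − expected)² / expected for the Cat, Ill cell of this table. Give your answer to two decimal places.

Row total (Cat) = 310; column total (Ill) = 524; N = 728.
Expected count E = 310 × 524 / 728 = 223.132.
Contribution = (O − E)²/E = (216 − 223.132)² / 223.132 = 0.23.

0.23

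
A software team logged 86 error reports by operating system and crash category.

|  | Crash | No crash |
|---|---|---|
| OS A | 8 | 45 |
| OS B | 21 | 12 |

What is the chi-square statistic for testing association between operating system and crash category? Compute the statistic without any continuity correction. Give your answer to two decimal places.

Row totals: 53, 33. Column totals: 29, 57. Grand total N = 86.
Expected counts (row total × column total / N):
  OS A, Crash: 53×29/86 = 17.872
  OS A, No crash: 53×57/86 = 35.128
  OS B, Crash: 33×29/86 = 11.128
  OS B, No crash: 33×57/86 = 21.872
Contributions (O − E)²/E:
  (8 − 17.872)²/17.872 = 5.4530
  (45 − 35.128)²/35.128 = 2.7743
  (21 − 11.128)²/11.128 = 8.7578
  (12 − 21.872)²/21.872 = 4.4558
χ² = 5.4530 + 2.7743 + 8.7578 + 4.4558 = 21.44

21.44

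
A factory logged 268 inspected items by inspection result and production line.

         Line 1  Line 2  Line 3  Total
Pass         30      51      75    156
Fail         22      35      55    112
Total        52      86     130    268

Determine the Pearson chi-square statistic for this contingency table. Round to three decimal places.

0.062

Grand total N = 268.
Expected counts (row total × column total / N):
  Pass, Line 1: 156×52/268 = 30.2687
  Pass, Line 2: 156×86/268 = 50.0597
  Pass, Line 3: 156×130/268 = 75.6716
  Fail, Line 1: 112×52/268 = 21.7313
  Fail, Line 2: 112×86/268 = 35.9403
  Fail, Line 3: 112×130/268 = 54.3284
Contributions (O − E)²/E:
  (30 − 30.2687)²/30.2687 = 0.0024
  (51 − 50.0597)²/50.0597 = 0.0177
  (75 − 75.6716)²/75.6716 = 0.0060
  (22 − 21.7313)²/21.7313 = 0.0033
  (35 − 35.9403)²/35.9403 = 0.0246
  (55 − 54.3284)²/54.3284 = 0.0083
χ² = 0.0024 + 0.0177 + 0.0060 + 0.0033 + 0.0246 + 0.0083 = 0.062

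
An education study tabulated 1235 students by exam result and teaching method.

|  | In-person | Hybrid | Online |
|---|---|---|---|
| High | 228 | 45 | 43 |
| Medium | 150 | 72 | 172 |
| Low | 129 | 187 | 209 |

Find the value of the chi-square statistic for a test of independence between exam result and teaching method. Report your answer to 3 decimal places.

210.211

Row totals: 316, 394, 525. Column totals: 507, 304, 424. Grand total N = 1235.
Expected counts (row total × column total / N):
  High, In-person: 316×507/1235 = 129.7263
  High, Hybrid: 316×304/1235 = 77.7846
  High, Online: 316×424/1235 = 108.4891
  Medium, In-person: 394×507/1235 = 161.7474
  Medium, Hybrid: 394×304/1235 = 96.9846
  Medium, Online: 394×424/1235 = 135.2680
  Low, In-person: 525×507/1235 = 215.5263
  Low, Hybrid: 525×304/1235 = 129.2308
  Low, Online: 525×424/1235 = 180.2429
Contributions (O − E)²/E:
  (228 − 129.7263)²/129.7263 = 74.4469
  (45 − 77.7846)²/77.7846 = 13.8180
  (43 − 108.4891)²/108.4891 = 39.5323
  (150 − 161.7474)²/161.7474 = 0.8532
  (72 − 96.9846)²/96.9846 = 6.4364
  (172 − 135.2680)²/135.2680 = 9.9746
  (129 − 215.5263)²/215.5263 = 34.7373
  (187 − 129.2308)²/129.2308 = 25.8242
  (209 − 180.2429)²/180.2429 = 4.5881
χ² = 74.4469 + 13.8180 + 39.5323 + 0.8532 + 6.4364 + 9.9746 + 34.7373 + 25.8242 + 4.5881 = 210.211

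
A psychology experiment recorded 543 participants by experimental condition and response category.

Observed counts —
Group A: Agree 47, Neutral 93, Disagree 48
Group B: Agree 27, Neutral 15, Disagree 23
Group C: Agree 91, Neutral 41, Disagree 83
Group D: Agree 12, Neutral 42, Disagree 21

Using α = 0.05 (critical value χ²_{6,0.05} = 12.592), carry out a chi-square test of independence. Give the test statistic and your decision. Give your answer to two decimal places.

62.17; reject H₀

Row totals: 188, 65, 215, 75. Column totals: 177, 191, 175. Grand total N = 543.
Expected counts (row total × column total / N):
  Group A, Agree: 188×177/543 = 61.282
  Group A, Neutral: 188×191/543 = 66.129
  Group A, Disagree: 188×175/543 = 60.589
  Group B, Agree: 65×177/543 = 21.188
  Group B, Neutral: 65×191/543 = 22.864
  Group B, Disagree: 65×175/543 = 20.948
  Group C, Agree: 215×177/543 = 70.083
  Group C, Neutral: 215×191/543 = 75.626
  Group C, Disagree: 215×175/543 = 69.291
  Group D, Agree: 75×177/543 = 24.448
  Group D, Neutral: 75×191/543 = 26.381
  Group D, Disagree: 75×175/543 = 24.171
Contributions (O − E)²/E:
  (47 − 61.282)²/61.282 = 3.3285
  (93 − 66.129)²/66.129 = 10.9188
  (48 − 60.589)²/60.589 = 2.6157
  (27 − 21.188)²/21.188 = 1.5943
  (15 − 22.864)²/22.864 = 2.7048
  (23 − 20.948)²/20.948 = 0.2010
  (91 − 70.083)²/70.083 = 6.2429
  (41 − 75.626)²/75.626 = 15.8538
  (83 − 69.291)²/69.291 = 2.7123
  (12 − 24.448)²/24.448 = 6.3381
  (42 − 26.381)²/26.381 = 9.2473
  (21 − 24.171)²/24.171 = 0.4160
χ² = 3.3285 + 10.9188 + 2.6157 + 1.5943 + 2.7048 + 0.2010 + 6.2429 + 15.8538 + 2.7123 + 6.3381 + 9.2473 + 0.4160 = 62.17
df = (4−1)(3−1) = 6. Since 62.17 > 12.592, reject the null hypothesis of independence at α = 0.05.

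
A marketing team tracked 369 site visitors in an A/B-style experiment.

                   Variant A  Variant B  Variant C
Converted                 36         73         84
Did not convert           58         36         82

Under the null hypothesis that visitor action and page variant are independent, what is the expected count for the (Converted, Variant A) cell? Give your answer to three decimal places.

49.165

Row total (Converted) = 193; column total (Variant A) = 94; grand total N = 369.
Expected count = (row total × column total) / N = 193 × 94 / 369 = 49.165.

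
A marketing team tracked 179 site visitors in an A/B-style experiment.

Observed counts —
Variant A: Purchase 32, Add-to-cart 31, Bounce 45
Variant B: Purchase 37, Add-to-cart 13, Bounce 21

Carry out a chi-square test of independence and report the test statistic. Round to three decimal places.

Row totals: 108, 71. Column totals: 69, 44, 66. Grand total N = 179.
Expected counts (row total × column total / N):
  Variant A, Purchase: 108×69/179 = 41.6313
  Variant A, Add-to-cart: 108×44/179 = 26.5475
  Variant A, Bounce: 108×66/179 = 39.8212
  Variant B, Purchase: 71×69/179 = 27.3687
  Variant B, Add-to-cart: 71×44/179 = 17.4525
  Variant B, Bounce: 71×66/179 = 26.1788
Contributions (O − E)²/E:
  (32 − 41.6313)²/41.6313 = 2.2282
  (31 − 26.5475)²/26.5475 = 0.7468
  (45 − 39.8212)²/39.8212 = 0.6735
  (37 − 27.3687)²/27.3687 = 3.3893
  (13 − 17.4525)²/17.4525 = 1.1359
  (21 − 26.1788)²/26.1788 = 1.0245
χ² = 2.2282 + 0.7468 + 0.6735 + 3.3893 + 1.1359 + 1.0245 = 9.198

9.198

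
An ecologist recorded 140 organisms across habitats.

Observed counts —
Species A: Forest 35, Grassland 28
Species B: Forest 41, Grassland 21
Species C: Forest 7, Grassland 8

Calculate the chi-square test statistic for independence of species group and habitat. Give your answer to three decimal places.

2.556

Row totals: 63, 62, 15. Column totals: 83, 57. Grand total N = 140.
Expected counts (row total × column total / N):
  Species A, Forest: 63×83/140 = 37.3500
  Species A, Grassland: 63×57/140 = 25.6500
  Species B, Forest: 62×83/140 = 36.7571
  Species B, Grassland: 62×57/140 = 25.2429
  Species C, Forest: 15×83/140 = 8.8929
  Species C, Grassland: 15×57/140 = 6.1071
Contributions (O − E)²/E:
  (35 − 37.3500)²/37.3500 = 0.1479
  (28 − 25.6500)²/25.6500 = 0.2153
  (41 − 36.7571)²/36.7571 = 0.4898
  (21 − 25.2429)²/25.2429 = 0.7132
  (7 − 8.8929)²/8.8929 = 0.4029
  (8 − 6.1071)²/6.1071 = 0.5867
χ² = 0.1479 + 0.2153 + 0.4898 + 0.7132 + 0.4029 + 0.5867 = 2.556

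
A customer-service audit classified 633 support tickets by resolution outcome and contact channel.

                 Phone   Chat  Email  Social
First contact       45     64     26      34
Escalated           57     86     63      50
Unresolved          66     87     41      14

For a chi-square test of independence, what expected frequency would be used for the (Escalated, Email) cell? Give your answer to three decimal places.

Row total (Escalated) = 256; column total (Email) = 130; grand total N = 633.
Expected count = (row total × column total) / N = 256 × 130 / 633 = 52.575.

52.575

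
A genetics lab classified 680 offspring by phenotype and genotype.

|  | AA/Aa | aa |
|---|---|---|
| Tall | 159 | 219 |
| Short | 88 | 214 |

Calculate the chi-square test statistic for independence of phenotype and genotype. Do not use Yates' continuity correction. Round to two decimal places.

12.12

Row totals: 378, 302. Column totals: 247, 433. Grand total N = 680.
Expected counts (row total × column total / N):
  Tall, AA/Aa: 378×247/680 = 137.303
  Tall, aa: 378×433/680 = 240.697
  Short, AA/Aa: 302×247/680 = 109.697
  Short, aa: 302×433/680 = 192.303
Contributions (O − E)²/E:
  (159 − 137.303)²/137.303 = 3.4286
  (219 − 240.697)²/240.697 = 1.9558
  (88 − 109.697)²/109.697 = 4.2915
  (214 − 192.303)²/192.303 = 2.4480
χ² = 3.4286 + 1.9558 + 4.2915 + 2.4480 = 12.12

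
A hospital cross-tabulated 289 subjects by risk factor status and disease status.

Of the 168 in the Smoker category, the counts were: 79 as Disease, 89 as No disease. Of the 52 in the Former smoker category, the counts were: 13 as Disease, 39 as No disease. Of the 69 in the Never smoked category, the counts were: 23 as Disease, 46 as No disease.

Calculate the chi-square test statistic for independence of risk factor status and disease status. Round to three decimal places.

Row totals: 168, 52, 69. Column totals: 115, 174. Grand total N = 289.
Expected counts (row total × column total / N):
  Smoker, Disease: 168×115/289 = 66.8512
  Smoker, No disease: 168×174/289 = 101.1488
  Former smoker, Disease: 52×115/289 = 20.6920
  Former smoker, No disease: 52×174/289 = 31.3080
  Never smoked, Disease: 69×115/289 = 27.4567
  Never smoked, No disease: 69×174/289 = 41.5433
Contributions (O − E)²/E:
  (79 − 66.8512)²/66.8512 = 2.2078
  (89 − 101.1488)²/101.1488 = 1.4592
  (13 − 20.6920)²/20.6920 = 2.8594
  (39 − 31.3080)²/31.3080 = 1.8898
  (23 − 27.4567)²/27.4567 = 0.7234
  (46 − 41.5433)²/41.5433 = 0.4781
χ² = 2.2078 + 1.4592 + 2.8594 + 1.8898 + 0.7234 + 0.4781 = 9.618

9.618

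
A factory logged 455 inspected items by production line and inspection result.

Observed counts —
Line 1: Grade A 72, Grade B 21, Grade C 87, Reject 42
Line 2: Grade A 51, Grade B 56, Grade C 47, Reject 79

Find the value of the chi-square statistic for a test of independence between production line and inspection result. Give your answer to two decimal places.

Row totals: 222, 233. Column totals: 123, 77, 134, 121. Grand total N = 455.
Expected counts (row total × column total / N):
  Line 1, Grade A: 222×123/455 = 60.013
  Line 1, Grade B: 222×77/455 = 37.569
  Line 1, Grade C: 222×134/455 = 65.380
  Line 1, Reject: 222×121/455 = 59.037
  Line 2, Grade A: 233×123/455 = 62.987
  Line 2, Grade B: 233×77/455 = 39.431
  Line 2, Grade C: 233×134/455 = 68.620
  Line 2, Reject: 233×121/455 = 61.963
Contributions (O − E)²/E:
  (72 − 60.013)²/60.013 = 2.3943
  (21 − 37.569)²/37.569 = 7.3074
  (87 − 65.380)²/65.380 = 7.1493
  (42 − 59.037)²/59.037 = 4.9166
  (51 − 62.987)²/62.987 = 2.2812
  (56 − 39.431)²/39.431 = 6.9623
  (47 − 68.620)²/68.620 = 6.8118
  (79 − 61.963)²/61.963 = 4.6844
χ² = 2.3943 + 7.3074 + 7.1493 + 4.9166 + 2.2812 + 6.9623 + 6.8118 + 4.6844 = 42.51

42.51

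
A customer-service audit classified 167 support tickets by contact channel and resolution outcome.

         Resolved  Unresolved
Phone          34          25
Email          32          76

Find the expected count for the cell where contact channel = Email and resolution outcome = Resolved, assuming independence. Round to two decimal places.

Row total (Email) = 108; column total (Resolved) = 66; grand total N = 167.
Expected count = (row total × column total) / N = 108 × 66 / 167 = 42.68.

42.68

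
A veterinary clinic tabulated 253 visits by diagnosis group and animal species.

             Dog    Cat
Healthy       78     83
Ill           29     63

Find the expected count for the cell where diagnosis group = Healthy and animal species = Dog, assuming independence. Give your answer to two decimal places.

Row total (Healthy) = 161; column total (Dog) = 107; grand total N = 253.
Expected count = (row total × column total) / N = 161 × 107 / 253 = 68.09.

68.09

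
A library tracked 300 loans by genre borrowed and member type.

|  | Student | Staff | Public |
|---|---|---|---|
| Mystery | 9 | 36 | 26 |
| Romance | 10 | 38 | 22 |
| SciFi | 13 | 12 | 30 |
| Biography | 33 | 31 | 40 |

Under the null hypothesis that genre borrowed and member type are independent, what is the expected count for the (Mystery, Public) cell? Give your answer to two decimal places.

27.93

Row total (Mystery) = 71; column total (Public) = 118; grand total N = 300.
Expected count = (row total × column total) / N = 71 × 118 / 300 = 27.93.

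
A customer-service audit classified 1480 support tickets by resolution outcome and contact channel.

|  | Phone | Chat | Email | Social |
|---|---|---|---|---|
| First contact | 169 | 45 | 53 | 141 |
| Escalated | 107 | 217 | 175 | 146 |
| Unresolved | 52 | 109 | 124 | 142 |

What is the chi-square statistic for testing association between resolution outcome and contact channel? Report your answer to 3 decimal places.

191.581

Row totals: 408, 645, 427. Column totals: 328, 371, 352, 429. Grand total N = 1480.
Expected counts (row total × column total / N):
  First contact, Phone: 408×328/1480 = 90.4216
  First contact, Chat: 408×371/1480 = 102.2757
  First contact, Email: 408×352/1480 = 97.0378
  First contact, Social: 408×429/1480 = 118.2649
  Escalated, Phone: 645×328/1480 = 142.9459
  Escalated, Chat: 645×371/1480 = 161.6858
  Escalated, Email: 645×352/1480 = 153.4054
  Escalated, Social: 645×429/1480 = 186.9628
  Unresolved, Phone: 427×328/1480 = 94.6324
  Unresolved, Chat: 427×371/1480 = 107.0385
  Unresolved, Email: 427×352/1480 = 101.5568
  Unresolved, Social: 427×429/1480 = 123.7723
Contributions (O − E)²/E:
  (169 − 90.4216)²/90.4216 = 68.2864
  (45 − 102.2757)²/102.2757 = 32.0751
  (53 − 97.0378)²/97.0378 = 19.9853
  (141 − 118.2649)²/118.2649 = 4.3706
  (107 − 142.9459)²/142.9459 = 9.0391
  (217 − 161.6858)²/161.6858 = 18.9235
  (175 − 153.4054)²/153.4054 = 3.0398
  (146 − 186.9628)²/186.9628 = 8.9748
  (52 − 94.6324)²/94.6324 = 19.2061
  (109 − 107.0385)²/107.0385 = 0.0359
  (124 − 101.5568)²/101.5568 = 4.9598
  (142 − 123.7723)²/123.7723 = 2.6844
χ² = 68.2864 + 32.0751 + 19.9853 + 4.3706 + 9.0391 + 18.9235 + 3.0398 + 8.9748 + 19.2061 + 0.0359 + 4.9598 + 2.6844 = 191.581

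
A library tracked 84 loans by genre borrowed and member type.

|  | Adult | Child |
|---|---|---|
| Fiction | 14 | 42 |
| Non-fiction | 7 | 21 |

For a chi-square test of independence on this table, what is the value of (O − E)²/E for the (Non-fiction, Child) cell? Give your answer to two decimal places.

Row total (Non-fiction) = 28; column total (Child) = 63; N = 84.
Expected count E = 28 × 63 / 84 = 21.000.
Contribution = (O − E)²/E = (21 − 21.000)² / 21.000 = 0.00.

0.00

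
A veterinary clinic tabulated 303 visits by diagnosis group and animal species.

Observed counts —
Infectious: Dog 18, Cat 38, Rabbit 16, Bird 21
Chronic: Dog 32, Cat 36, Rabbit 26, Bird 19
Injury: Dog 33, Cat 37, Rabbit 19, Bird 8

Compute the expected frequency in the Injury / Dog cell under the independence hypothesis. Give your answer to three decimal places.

Row total (Injury) = 97; column total (Dog) = 83; grand total N = 303.
Expected count = (row total × column total) / N = 97 × 83 / 303 = 26.571.

26.571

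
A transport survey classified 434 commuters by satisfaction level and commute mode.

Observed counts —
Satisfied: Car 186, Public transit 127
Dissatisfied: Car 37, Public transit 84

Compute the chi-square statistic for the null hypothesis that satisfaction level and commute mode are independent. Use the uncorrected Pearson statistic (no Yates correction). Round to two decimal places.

29.07

Row totals: 313, 121. Column totals: 223, 211. Grand total N = 434.
Expected counts (row total × column total / N):
  Satisfied, Car: 313×223/434 = 160.827
  Satisfied, Public transit: 313×211/434 = 152.173
  Dissatisfied, Car: 121×223/434 = 62.173
  Dissatisfied, Public transit: 121×211/434 = 58.827
Contributions (O − E)²/E:
  (186 − 160.827)²/160.827 = 3.9401
  (127 − 152.173)²/152.173 = 4.1642
  (37 − 62.173)²/62.173 = 10.1922
  (84 − 58.827)²/58.827 = 10.7719
χ² = 3.9401 + 4.1642 + 10.1922 + 10.7719 = 29.07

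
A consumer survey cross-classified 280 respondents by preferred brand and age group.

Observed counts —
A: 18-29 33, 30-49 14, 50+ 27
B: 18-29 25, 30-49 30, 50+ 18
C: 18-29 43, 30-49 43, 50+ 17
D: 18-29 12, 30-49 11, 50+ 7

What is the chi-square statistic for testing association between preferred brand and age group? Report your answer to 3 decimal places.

15.662

Row totals: 74, 73, 103, 30. Column totals: 113, 98, 69. Grand total N = 280.
Expected counts (row total × column total / N):
  A, 18-29: 74×113/280 = 29.8643
  A, 30-49: 74×98/280 = 25.9000
  A, 50+: 74×69/280 = 18.2357
  B, 18-29: 73×113/280 = 29.4607
  B, 30-49: 73×98/280 = 25.5500
  B, 50+: 73×69/280 = 17.9893
  C, 18-29: 103×113/280 = 41.5679
  C, 30-49: 103×98/280 = 36.0500
  C, 50+: 103×69/280 = 25.3821
  D, 18-29: 30×113/280 = 12.1071
  D, 30-49: 30×98/280 = 10.5000
  D, 50+: 30×69/280 = 7.3929
Contributions (O − E)²/E:
  (33 − 29.8643)²/29.8643 = 0.3292
  (14 − 25.9000)²/25.9000 = 5.4676
  (27 − 18.2357)²/18.2357 = 4.2122
  (25 − 29.4607)²/29.4607 = 0.6754
  (30 − 25.5500)²/25.5500 = 0.7750
  (18 − 17.9893)²/17.9893 = 0.0000
  (43 − 41.5679)²/41.5679 = 0.0493
  (43 − 36.0500)²/36.0500 = 1.3399
  (17 − 25.3821)²/25.3821 = 2.7681
  (12 − 12.1071)²/12.1071 = 0.0009
  (11 − 10.5000)²/10.5000 = 0.0238
  (7 − 7.3929)²/7.3929 = 0.0209
χ² = 0.3292 + 5.4676 + 4.2122 + 0.6754 + 0.7750 + 0.0000 + 0.0493 + 1.3399 + 2.7681 + 0.0009 + 0.0238 + 0.0209 = 15.662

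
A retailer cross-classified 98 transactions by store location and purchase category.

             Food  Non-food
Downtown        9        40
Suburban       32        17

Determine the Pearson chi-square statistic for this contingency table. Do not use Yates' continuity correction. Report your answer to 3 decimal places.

Row totals: 49, 49. Column totals: 41, 57. Grand total N = 98.
Expected counts (row total × column total / N):
  Downtown, Food: 49×41/98 = 20.5000
  Downtown, Non-food: 49×57/98 = 28.5000
  Suburban, Food: 49×41/98 = 20.5000
  Suburban, Non-food: 49×57/98 = 28.5000
Contributions (O − E)²/E:
  (9 − 20.5000)²/20.5000 = 6.4512
  (40 − 28.5000)²/28.5000 = 4.6404
  (32 − 20.5000)²/20.5000 = 6.4512
  (17 − 28.5000)²/28.5000 = 4.6404
χ² = 6.4512 + 4.6404 + 6.4512 + 4.6404 = 22.183

22.183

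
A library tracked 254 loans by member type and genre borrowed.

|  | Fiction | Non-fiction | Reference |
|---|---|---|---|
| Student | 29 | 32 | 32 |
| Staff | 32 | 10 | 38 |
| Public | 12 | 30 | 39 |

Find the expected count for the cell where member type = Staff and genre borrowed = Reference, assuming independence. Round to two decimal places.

34.33

Row total (Staff) = 80; column total (Reference) = 109; grand total N = 254.
Expected count = (row total × column total) / N = 80 × 109 / 254 = 34.33.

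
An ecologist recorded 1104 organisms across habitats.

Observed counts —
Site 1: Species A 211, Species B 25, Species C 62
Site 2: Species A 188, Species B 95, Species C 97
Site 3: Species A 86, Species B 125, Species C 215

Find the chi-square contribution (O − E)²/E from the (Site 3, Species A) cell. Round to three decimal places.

54.667

Row total (Site 3) = 426; column total (Species A) = 485; N = 1104.
Expected count E = 426 × 485 / 1104 = 187.14674.
Contribution = (O − E)²/E = (86 − 187.14674)² / 187.14674 = 54.667.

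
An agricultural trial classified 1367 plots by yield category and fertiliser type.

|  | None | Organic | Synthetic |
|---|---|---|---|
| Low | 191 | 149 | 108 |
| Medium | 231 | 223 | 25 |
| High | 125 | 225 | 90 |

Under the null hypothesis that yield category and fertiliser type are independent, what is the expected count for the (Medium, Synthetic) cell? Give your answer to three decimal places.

78.140

Row total (Medium) = 479; column total (Synthetic) = 223; grand total N = 1367.
Expected count = (row total × column total) / N = 479 × 223 / 1367 = 78.140.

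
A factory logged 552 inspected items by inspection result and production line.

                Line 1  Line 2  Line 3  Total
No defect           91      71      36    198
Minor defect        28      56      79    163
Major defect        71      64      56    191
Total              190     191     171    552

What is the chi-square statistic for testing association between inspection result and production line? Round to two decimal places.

49.05

Grand total N = 552.
Expected counts (row total × column total / N):
  No defect, Line 1: 198×190/552 = 68.152
  No defect, Line 2: 198×191/552 = 68.511
  No defect, Line 3: 198×171/552 = 61.337
  Minor defect, Line 1: 163×190/552 = 56.105
  Minor defect, Line 2: 163×191/552 = 56.400
  Minor defect, Line 3: 163×171/552 = 50.495
  Major defect, Line 1: 191×190/552 = 65.743
  Major defect, Line 2: 191×191/552 = 66.089
  Major defect, Line 3: 191×171/552 = 59.168
Contributions (O − E)²/E:
  (91 − 68.152)²/68.152 = 7.6598
  (71 − 68.511)²/68.511 = 0.0904
  (36 − 61.337)²/61.337 = 10.4662
  (28 − 56.105)²/56.105 = 14.0788
  (56 − 56.400)²/56.400 = 0.0028
  (79 − 50.495)²/50.495 = 16.0914
  (71 − 65.743)²/65.743 = 0.4204
  (64 − 66.089)²/66.089 = 0.0660
  (56 − 59.168)²/59.168 = 0.1696
χ² = 7.6598 + 0.0904 + 10.4662 + 14.0788 + 0.0028 + 16.0914 + 0.4204 + 0.0660 + 0.1696 = 49.05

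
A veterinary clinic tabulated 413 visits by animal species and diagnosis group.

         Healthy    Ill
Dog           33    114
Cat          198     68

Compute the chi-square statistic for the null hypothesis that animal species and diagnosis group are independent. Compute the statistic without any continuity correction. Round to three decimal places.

103.814

Row totals: 147, 266. Column totals: 231, 182. Grand total N = 413.
Expected counts (row total × column total / N):
  Dog, Healthy: 147×231/413 = 82.2203
  Dog, Ill: 147×182/413 = 64.7797
  Cat, Healthy: 266×231/413 = 148.7797
  Cat, Ill: 266×182/413 = 117.2203
Contributions (O − E)²/E:
  (33 − 82.2203)²/82.2203 = 29.4652
  (114 − 64.7797)²/64.7797 = 37.3981
  (198 − 148.7797)²/148.7797 = 16.2834
  (68 − 117.2203)²/117.2203 = 20.6674
χ² = 29.4652 + 37.3981 + 16.2834 + 20.6674 = 103.814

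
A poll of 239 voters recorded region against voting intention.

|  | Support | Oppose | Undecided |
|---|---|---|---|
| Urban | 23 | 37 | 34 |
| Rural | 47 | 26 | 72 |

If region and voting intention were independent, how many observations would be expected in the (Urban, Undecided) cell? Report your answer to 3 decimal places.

41.690

Row total (Urban) = 94; column total (Undecided) = 106; grand total N = 239.
Expected count = (row total × column total) / N = 94 × 106 / 239 = 41.690.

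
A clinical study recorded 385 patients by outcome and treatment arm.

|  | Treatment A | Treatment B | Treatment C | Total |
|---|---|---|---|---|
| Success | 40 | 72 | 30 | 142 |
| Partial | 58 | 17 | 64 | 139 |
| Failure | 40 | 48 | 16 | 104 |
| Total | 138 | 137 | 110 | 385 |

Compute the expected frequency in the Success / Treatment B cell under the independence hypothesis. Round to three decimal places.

50.530

Row total (Success) = 142; column total (Treatment B) = 137; grand total N = 385.
Expected count = (row total × column total) / N = 142 × 137 / 385 = 50.530.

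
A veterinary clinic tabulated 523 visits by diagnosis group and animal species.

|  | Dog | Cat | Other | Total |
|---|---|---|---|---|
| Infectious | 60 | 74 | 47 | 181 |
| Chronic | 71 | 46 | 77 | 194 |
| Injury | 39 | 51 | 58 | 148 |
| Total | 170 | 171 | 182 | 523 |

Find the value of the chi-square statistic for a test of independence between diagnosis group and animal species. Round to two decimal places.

17.60

Grand total N = 523.
Expected counts (row total × column total / N):
  Infectious, Dog: 181×170/523 = 58.834
  Infectious, Cat: 181×171/523 = 59.180
  Infectious, Other: 181×182/523 = 62.987
  Chronic, Dog: 194×170/523 = 63.059
  Chronic, Cat: 194×171/523 = 63.430
  Chronic, Other: 194×182/523 = 67.511
  Injury, Dog: 148×170/523 = 48.107
  Injury, Cat: 148×171/523 = 48.390
  Injury, Other: 148×182/523 = 51.503
Contributions (O − E)²/E:
  (60 − 58.834)²/58.834 = 0.0231
  (74 − 59.180)²/59.180 = 3.7113
  (47 − 62.987)²/62.987 = 4.0577
  (71 − 63.059)²/63.059 = 1.0000
  (46 − 63.430)²/63.430 = 4.7896
  (77 − 67.511)²/67.511 = 1.3337
  (39 − 48.107)²/48.107 = 1.7240
  (51 − 48.390)²/48.390 = 0.1408
  (58 − 51.503)²/51.503 = 0.8196
χ² = 0.0231 + 3.7113 + 4.0577 + 1.0000 + 4.7896 + 1.3337 + 1.7240 + 0.1408 + 0.8196 = 17.60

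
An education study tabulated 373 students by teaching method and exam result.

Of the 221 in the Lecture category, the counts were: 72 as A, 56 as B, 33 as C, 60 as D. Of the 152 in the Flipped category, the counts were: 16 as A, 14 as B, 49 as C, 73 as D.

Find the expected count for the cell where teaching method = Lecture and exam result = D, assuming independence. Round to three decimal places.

Row total (Lecture) = 221; column total (D) = 133; grand total N = 373.
Expected count = (row total × column total) / N = 221 × 133 / 373 = 78.802.

78.802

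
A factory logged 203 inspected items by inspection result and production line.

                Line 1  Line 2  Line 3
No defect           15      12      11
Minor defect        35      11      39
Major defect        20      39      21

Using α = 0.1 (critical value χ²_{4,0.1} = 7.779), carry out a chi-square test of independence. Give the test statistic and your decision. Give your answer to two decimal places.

25.81; reject H₀

Row totals: 38, 85, 80. Column totals: 70, 62, 71. Grand total N = 203.
Expected counts (row total × column total / N):
  No defect, Line 1: 38×70/203 = 13.103
  No defect, Line 2: 38×62/203 = 11.606
  No defect, Line 3: 38×71/203 = 13.291
  Minor defect, Line 1: 85×70/203 = 29.310
  Minor defect, Line 2: 85×62/203 = 25.961
  Minor defect, Line 3: 85×71/203 = 29.729
  Major defect, Line 1: 80×70/203 = 27.586
  Major defect, Line 2: 80×62/203 = 24.433
  Major defect, Line 3: 80×71/203 = 27.980
Contributions (O − E)²/E:
  (15 − 13.103)²/13.103 = 0.2746
  (12 − 11.606)²/11.606 = 0.0134
  (11 − 13.291)²/13.291 = 0.3949
  (35 − 29.310)²/29.310 = 1.1046
  (11 − 25.961)²/25.961 = 8.6218
  (39 − 29.729)²/29.729 = 2.8912
  (20 − 27.586)²/27.586 = 2.0861
  (39 − 24.433)²/24.433 = 8.6849
  (21 − 27.980)²/27.980 = 1.7413
χ² = 0.2746 + 0.0134 + 0.3949 + 1.1046 + 8.6218 + 2.8912 + 2.0861 + 8.6849 + 1.7413 = 25.81
df = (3−1)(3−1) = 4. Since 25.81 > 7.779, reject the null hypothesis of independence at α = 0.1.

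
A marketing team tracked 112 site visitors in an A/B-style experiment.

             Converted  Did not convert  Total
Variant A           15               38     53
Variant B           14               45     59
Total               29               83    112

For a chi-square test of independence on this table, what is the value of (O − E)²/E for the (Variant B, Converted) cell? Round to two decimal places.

0.11

Row total (Variant B) = 59; column total (Converted) = 29; N = 112.
Expected count E = 59 × 29 / 112 = 15.277.
Contribution = (O − E)²/E = (14 − 15.277)² / 15.277 = 0.11.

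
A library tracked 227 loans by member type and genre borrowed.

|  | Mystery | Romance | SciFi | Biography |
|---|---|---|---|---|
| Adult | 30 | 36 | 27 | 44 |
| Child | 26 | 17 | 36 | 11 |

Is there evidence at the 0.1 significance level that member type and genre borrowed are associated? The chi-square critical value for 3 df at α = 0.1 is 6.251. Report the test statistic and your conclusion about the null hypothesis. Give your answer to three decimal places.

Row totals: 137, 90. Column totals: 56, 53, 63, 55. Grand total N = 227.
Expected counts (row total × column total / N):
  Adult, Mystery: 137×56/227 = 33.7974
  Adult, Romance: 137×53/227 = 31.9868
  Adult, SciFi: 137×63/227 = 38.0220
  Adult, Biography: 137×55/227 = 33.1938
  Child, Mystery: 90×56/227 = 22.2026
  Child, Romance: 90×53/227 = 21.0132
  Child, SciFi: 90×63/227 = 24.9780
  Child, Biography: 90×55/227 = 21.8062
Contributions (O − E)²/E:
  (30 − 33.7974)²/33.7974 = 0.4267
  (36 − 31.9868)²/31.9868 = 0.5035
  (27 − 38.0220)²/38.0220 = 3.1951
  (44 − 33.1938)²/33.1938 = 3.5179
  (26 − 22.2026)²/22.2026 = 0.6495
  (17 − 21.0132)²/21.0132 = 0.7665
  (36 − 24.9780)²/24.9780 = 4.8637
  (11 − 21.8062)²/21.8062 = 5.3551
χ² = 0.4267 + 0.5035 + 3.1951 + 3.5179 + 0.6495 + 0.7665 + 4.8637 + 5.3551 = 19.278
df = (2−1)(4−1) = 3. Since 19.278 > 6.251, reject the null hypothesis of independence at α = 0.1.

19.278; reject H₀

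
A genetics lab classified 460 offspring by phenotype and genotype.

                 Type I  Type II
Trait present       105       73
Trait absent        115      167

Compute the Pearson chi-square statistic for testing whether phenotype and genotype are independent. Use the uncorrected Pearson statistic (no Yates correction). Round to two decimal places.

14.50

Row totals: 178, 282. Column totals: 220, 240. Grand total N = 460.
Expected counts (row total × column total / N):
  Trait present, Type I: 178×220/460 = 85.130
  Trait present, Type II: 178×240/460 = 92.870
  Trait absent, Type I: 282×220/460 = 134.870
  Trait absent, Type II: 282×240/460 = 147.130
Contributions (O − E)²/E:
  (105 − 85.130)²/85.130 = 4.6378
  (73 − 92.870)²/92.870 = 4.2513
  (115 − 134.870)²/134.870 = 2.9274
  (167 − 147.130)²/147.130 = 2.6835
χ² = 4.6378 + 4.2513 + 2.9274 + 2.6835 = 14.50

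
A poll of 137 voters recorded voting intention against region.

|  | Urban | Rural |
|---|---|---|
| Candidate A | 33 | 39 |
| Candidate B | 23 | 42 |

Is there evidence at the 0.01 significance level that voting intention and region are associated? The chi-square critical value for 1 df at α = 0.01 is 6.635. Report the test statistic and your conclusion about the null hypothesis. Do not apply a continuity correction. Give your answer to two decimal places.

1.54; fail to reject H₀

Row totals: 72, 65. Column totals: 56, 81. Grand total N = 137.
Expected counts (row total × column total / N):
  Candidate A, Urban: 72×56/137 = 29.431
  Candidate A, Rural: 72×81/137 = 42.569
  Candidate B, Urban: 65×56/137 = 26.569
  Candidate B, Rural: 65×81/137 = 38.431
Contributions (O − E)²/E:
  (33 − 29.431)²/29.431 = 0.4328
  (39 − 42.569)²/42.569 = 0.2992
  (23 − 26.569)²/26.569 = 0.4794
  (42 − 38.431)²/38.431 = 0.3314
χ² = 0.4328 + 0.2992 + 0.4794 + 0.3314 = 1.54
df = (2−1)(2−1) = 1. Since 1.54 < 6.635, fail to reject the null hypothesis of independence at α = 0.01.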